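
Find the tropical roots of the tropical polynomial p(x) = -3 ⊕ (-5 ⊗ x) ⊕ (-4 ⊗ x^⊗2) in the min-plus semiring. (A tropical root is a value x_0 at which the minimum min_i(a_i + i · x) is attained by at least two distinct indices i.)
Roots: {-1, 2}

Each tropical root is a break point of the lower envelope of the lines y = a_i + i · x (there are 3 lines, with slopes 0, 1, ..., 2). Only the lines that attain the minimum somewhere contribute to roots; other lines are dominated. Here the surviving (envelope) indices are i = 2, i = 1, i = 0.
Intersections between consecutive envelope lines give the roots: for adjacent envelope indices i < j the intersection is x = (a_i − a_j) / (j − i). Reading off the sorted break points: {-1, 2}.
Verification: at each break x_0, at least two indices attain the minimum of min_i(a_i + i · x_0).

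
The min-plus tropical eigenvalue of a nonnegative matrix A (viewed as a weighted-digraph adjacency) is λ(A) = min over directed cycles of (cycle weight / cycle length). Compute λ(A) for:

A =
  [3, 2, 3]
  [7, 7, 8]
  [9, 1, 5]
λ(A) = 3

Enumerate directed cycles and compute their means (weight / length). Sample:
  cycle 0 → 0: weight = 3, length = 1, mean = 3/1 ≈ 3.000
  cycle 1 → 1: weight = 7, length = 1, mean = 7/1 ≈ 7.000
  cycle 2 → 2: weight = 5, length = 1, mean = 5/1 ≈ 5.000
  cycle 0 → 1 → 0: weight = 9, length = 2, mean = 9/2 ≈ 4.500
  cycle 0 → 2 → 0: weight = 12, length = 2, mean = 12/2 ≈ 6.000
  cycle 1 → 0 → 1: weight = 9, length = 2, mean = 9/2 ≈ 4.500
Minimum mean = 3.000, attained e.g. along the cycle 0 → 0 with weight 3 and length 1. So λ(A) = 3/1 = 3.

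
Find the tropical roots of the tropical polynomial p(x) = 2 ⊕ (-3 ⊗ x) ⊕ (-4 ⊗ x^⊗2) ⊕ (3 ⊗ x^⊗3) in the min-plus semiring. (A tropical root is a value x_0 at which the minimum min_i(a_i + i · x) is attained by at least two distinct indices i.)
Roots: {-7, 1, 5}

Each tropical root is a break point of the lower envelope of the lines y = a_i + i · x (there are 4 lines, with slopes 0, 1, ..., 3). Only the lines that attain the minimum somewhere contribute to roots; other lines are dominated. Here the surviving (envelope) indices are i = 3, i = 2, i = 1, i = 0.
Intersections between consecutive envelope lines give the roots: for adjacent envelope indices i < j the intersection is x = (a_i − a_j) / (j − i). Reading off the sorted break points: {-7, 1, 5}.
Verification: at each break x_0, at least two indices attain the minimum of min_i(a_i + i · x_0).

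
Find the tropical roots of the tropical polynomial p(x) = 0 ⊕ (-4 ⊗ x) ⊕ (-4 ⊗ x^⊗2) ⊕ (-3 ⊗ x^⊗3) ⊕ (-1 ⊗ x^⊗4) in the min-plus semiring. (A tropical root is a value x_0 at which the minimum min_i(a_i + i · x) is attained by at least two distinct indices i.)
Roots: {-2, -1, 0, 4}

Each tropical root is a break point of the lower envelope of the lines y = a_i + i · x (there are 5 lines, with slopes 0, 1, ..., 4). Only the lines that attain the minimum somewhere contribute to roots; other lines are dominated. Here the surviving (envelope) indices are i = 4, i = 3, i = 2, i = 1, i = 0.
Intersections between consecutive envelope lines give the roots: for adjacent envelope indices i < j the intersection is x = (a_i − a_j) / (j − i). Reading off the sorted break points: {-2, -1, 0, 4}.
Verification: at each break x_0, at least two indices attain the minimum of min_i(a_i + i · x_0).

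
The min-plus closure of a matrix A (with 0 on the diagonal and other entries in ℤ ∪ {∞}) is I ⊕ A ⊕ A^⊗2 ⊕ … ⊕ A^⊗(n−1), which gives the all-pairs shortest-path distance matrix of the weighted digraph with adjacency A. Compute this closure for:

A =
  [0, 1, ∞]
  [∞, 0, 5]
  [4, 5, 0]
Closure =
  [0, 1, 6]
  [9, 0, 5]
  [4, 5, 0]

This is the Floyd-Warshall all-pairs shortest-path computation. For each intermediate vertex k = 0, 1, …, 2, update dist[i][j] ← min(dist[i][j], dist[i][k] + dist[k][j]). The final matrix gives, for each (i, j), the minimum total weight of any directed path from i to j (possibly empty when i = j).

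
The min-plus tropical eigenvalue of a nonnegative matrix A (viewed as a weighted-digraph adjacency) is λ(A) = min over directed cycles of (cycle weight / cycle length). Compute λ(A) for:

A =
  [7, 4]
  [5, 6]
λ(A) = 9/2

Enumerate directed cycles and compute their means (weight / length). Sample:
  cycle 0 → 0: weight = 7, length = 1, mean = 7/1 ≈ 7.000
  cycle 1 → 1: weight = 6, length = 1, mean = 6/1 ≈ 6.000
  cycle 0 → 1 → 0: weight = 9, length = 2, mean = 9/2 ≈ 4.500
  cycle 1 → 0 → 1: weight = 9, length = 2, mean = 9/2 ≈ 4.500
Minimum mean = 4.500, attained e.g. along the cycle 0 → 1 → 0 with weight 9 and length 2. So λ(A) = 9/2 = 9/2.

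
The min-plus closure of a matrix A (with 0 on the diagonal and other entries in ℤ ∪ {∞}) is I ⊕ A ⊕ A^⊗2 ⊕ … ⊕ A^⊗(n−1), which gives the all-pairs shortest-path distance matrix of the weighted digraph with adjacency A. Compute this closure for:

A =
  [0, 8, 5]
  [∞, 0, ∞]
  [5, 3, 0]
Closure =
  [0, 8, 5]
  [∞, 0, ∞]
  [5, 3, 0]

This is the Floyd-Warshall all-pairs shortest-path computation. For each intermediate vertex k = 0, 1, …, 2, update dist[i][j] ← min(dist[i][j], dist[i][k] + dist[k][j]). The final matrix gives, for each (i, j), the minimum total weight of any directed path from i to j (possibly empty when i = j).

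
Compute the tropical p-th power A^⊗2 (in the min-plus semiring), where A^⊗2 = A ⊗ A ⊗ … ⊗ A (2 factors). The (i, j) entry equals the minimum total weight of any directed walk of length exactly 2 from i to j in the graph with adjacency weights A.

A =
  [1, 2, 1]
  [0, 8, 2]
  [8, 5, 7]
A^⊗2 =
  [2, 3, 2]
  [1, 2, 1]
  [5, 10, 7]

Each entry (A^⊗2)_ij equals the minimum over all length-2 walks i = v_0 → v_1 → … → v_2 = j of Σ_t A[v_t][v_{t+1}]. For example, for (i, j) = (0, 2) we minimise over 3 possible intermediate vertex sequences; the minimum is 2, attained along the walk 0 → 0 → 2.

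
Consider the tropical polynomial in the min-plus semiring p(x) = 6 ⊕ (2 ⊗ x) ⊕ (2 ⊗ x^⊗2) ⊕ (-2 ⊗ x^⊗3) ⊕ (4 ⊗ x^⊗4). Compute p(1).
p(1) = 1

A tropical monomial a ⊗ x^⊗i evaluates to a + i · x. Evaluating each term at x = 1:
  Term 0 contributes 6 + 0 · 1 = 6
  Term 1 contributes 2 + 1 · 1 = 3
  Term 2 contributes 2 + 2 · 1 = 4
  Term 3 contributes -2 + 3 · 1 = 1
  Term 4 contributes 4 + 4 · 1 = 8
p(1) = ⊕ of these = min[6, 3, 4, 1, 8] = 1.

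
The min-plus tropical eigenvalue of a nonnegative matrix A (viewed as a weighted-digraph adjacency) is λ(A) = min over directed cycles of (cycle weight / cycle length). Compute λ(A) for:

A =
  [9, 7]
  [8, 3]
λ(A) = 3

Enumerate directed cycles and compute their means (weight / length). Sample:
  cycle 0 → 0: weight = 9, length = 1, mean = 9/1 ≈ 9.000
  cycle 1 → 1: weight = 3, length = 1, mean = 3/1 ≈ 3.000
  cycle 0 → 1 → 0: weight = 15, length = 2, mean = 15/2 ≈ 7.500
  cycle 1 → 0 → 1: weight = 15, length = 2, mean = 15/2 ≈ 7.500
Minimum mean = 3.000, attained e.g. along the cycle 1 → 1 with weight 3 and length 1. So λ(A) = 3/1 = 3.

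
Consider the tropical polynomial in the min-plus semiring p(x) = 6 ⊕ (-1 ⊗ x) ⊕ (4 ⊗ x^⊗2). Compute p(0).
p(0) = -1

A tropical monomial a ⊗ x^⊗i evaluates to a + i · x. Evaluating each term at x = 0:
  Term 0 contributes 6 + 0 · 0 = 6
  Term 1 contributes -1 + 1 · 0 = -1
  Term 2 contributes 4 + 2 · 0 = 4
p(0) = ⊕ of these = min[6, -1, 4] = -1.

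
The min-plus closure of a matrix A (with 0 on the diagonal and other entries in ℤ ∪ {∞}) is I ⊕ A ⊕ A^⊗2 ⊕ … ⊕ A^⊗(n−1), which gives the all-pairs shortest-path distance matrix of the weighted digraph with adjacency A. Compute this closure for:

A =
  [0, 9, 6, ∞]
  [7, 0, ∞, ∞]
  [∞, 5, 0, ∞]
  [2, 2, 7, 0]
Closure =
  [0, 9, 6, ∞]
  [7, 0, 13, ∞]
  [12, 5, 0, ∞]
  [2, 2, 7, 0]

This is the Floyd-Warshall all-pairs shortest-path computation. For each intermediate vertex k = 0, 1, …, 3, update dist[i][j] ← min(dist[i][j], dist[i][k] + dist[k][j]). The final matrix gives, for each (i, j), the minimum total weight of any directed path from i to j (possibly empty when i = j).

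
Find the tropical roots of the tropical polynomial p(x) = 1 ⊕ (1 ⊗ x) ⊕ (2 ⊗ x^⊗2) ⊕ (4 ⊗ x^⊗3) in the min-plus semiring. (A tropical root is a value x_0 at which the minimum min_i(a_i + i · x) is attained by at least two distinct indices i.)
Roots: {-2, -1, 0}

Each tropical root is a break point of the lower envelope of the lines y = a_i + i · x (there are 4 lines, with slopes 0, 1, ..., 3). Only the lines that attain the minimum somewhere contribute to roots; other lines are dominated. Here the surviving (envelope) indices are i = 3, i = 2, i = 1, i = 0.
Intersections between consecutive envelope lines give the roots: for adjacent envelope indices i < j the intersection is x = (a_i − a_j) / (j − i). Reading off the sorted break points: {-2, -1, 0}.
Verification: at each break x_0, at least two indices attain the minimum of min_i(a_i + i · x_0).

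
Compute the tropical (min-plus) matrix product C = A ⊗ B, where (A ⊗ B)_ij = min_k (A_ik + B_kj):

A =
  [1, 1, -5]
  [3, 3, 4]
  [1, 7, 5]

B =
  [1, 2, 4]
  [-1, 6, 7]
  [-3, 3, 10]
A ⊗ B =
  [-8, -2, 5]
  [1, 5, 7]
  [2, 3, 5]

Apply the min-plus product entry-by-entry:
  C[0][0] = min over k of (A[0][0] + B[0][0] = 1 + 1 = 2, A[0][1] + B[1][0] = 1 + -1 = 0, A[0][2] + B[2][0] = -5 + -3 = -8) = -8 (attained at k = 2)
  C[0][1] = min over k of (A[0][0] + B[0][1] = 1 + 2 = 3, A[0][1] + B[1][1] = 1 + 6 = 7, A[0][2] + B[2][1] = -5 + 3 = -2) = -2 (attained at k = 2)
  C[0][2] = min over k of (A[0][0] + B[0][2] = 1 + 4 = 5, A[0][1] + B[1][2] = 1 + 7 = 8, A[0][2] + B[2][2] = -5 + 10 = 5) = 5 (attained at k = 0)
  C[1][0] = min over k of (A[1][0] + B[0][0] = 3 + 1 = 4, A[1][1] + B[1][0] = 3 + -1 = 2, A[1][2] + B[2][0] = 4 + -3 = 1) = 1 (attained at k = 2)
  C[1][1] = min over k of (A[1][0] + B[0][1] = 3 + 2 = 5, A[1][1] + B[1][1] = 3 + 6 = 9, A[1][2] + B[2][1] = 4 + 3 = 7) = 5 (attained at k = 0)
  C[1][2] = min over k of (A[1][0] + B[0][2] = 3 + 4 = 7, A[1][1] + B[1][2] = 3 + 7 = 10, A[1][2] + B[2][2] = 4 + 10 = 14) = 7 (attained at k = 0)
  C[2][0] = min over k of (A[2][0] + B[0][0] = 1 + 1 = 2, A[2][1] + B[1][0] = 7 + -1 = 6, A[2][2] + B[2][0] = 5 + -3 = 2) = 2 (attained at k = 0)
  C[2][1] = min over k of (A[2][0] + B[0][1] = 1 + 2 = 3, A[2][1] + B[1][1] = 7 + 6 = 13, A[2][2] + B[2][1] = 5 + 3 = 8) = 3 (attained at k = 0)
  C[2][2] = min over k of (A[2][0] + B[0][2] = 1 + 4 = 5, A[2][1] + B[1][2] = 7 + 7 = 14, A[2][2] + B[2][2] = 5 + 10 = 15) = 5 (attained at k = 0)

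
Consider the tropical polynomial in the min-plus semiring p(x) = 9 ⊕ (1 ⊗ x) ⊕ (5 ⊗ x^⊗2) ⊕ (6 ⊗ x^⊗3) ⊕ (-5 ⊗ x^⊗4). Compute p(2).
p(2) = 3

A tropical monomial a ⊗ x^⊗i evaluates to a + i · x. Evaluating each term at x = 2:
  Term 0 contributes 9 + 0 · 2 = 9
  Term 1 contributes 1 + 1 · 2 = 3
  Term 2 contributes 5 + 2 · 2 = 9
  Term 3 contributes 6 + 3 · 2 = 12
  Term 4 contributes -5 + 4 · 2 = 3
p(2) = ⊕ of these = min[9, 3, 9, 12, 3] = 3.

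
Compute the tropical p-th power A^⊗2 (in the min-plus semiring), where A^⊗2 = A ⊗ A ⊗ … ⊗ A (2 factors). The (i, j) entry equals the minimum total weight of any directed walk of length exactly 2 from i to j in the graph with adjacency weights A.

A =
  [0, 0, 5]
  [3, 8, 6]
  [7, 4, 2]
A^⊗2 =
  [0, 0, 5]
  [3, 3, 8]
  [7, 6, 4]

Each entry (A^⊗2)_ij equals the minimum over all length-2 walks i = v_0 → v_1 → … → v_2 = j of Σ_t A[v_t][v_{t+1}]. For example, for (i, j) = (0, 2) we minimise over 3 possible intermediate vertex sequences; the minimum is 5, attained along the walk 0 → 0 → 2.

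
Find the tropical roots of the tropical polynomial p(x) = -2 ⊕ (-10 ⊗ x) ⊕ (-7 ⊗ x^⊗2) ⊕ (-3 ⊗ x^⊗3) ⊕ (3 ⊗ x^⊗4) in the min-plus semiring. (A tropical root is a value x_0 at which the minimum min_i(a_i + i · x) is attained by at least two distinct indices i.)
Roots: {-6, -4, -3, 8}

Each tropical root is a break point of the lower envelope of the lines y = a_i + i · x (there are 5 lines, with slopes 0, 1, ..., 4). Only the lines that attain the minimum somewhere contribute to roots; other lines are dominated. Here the surviving (envelope) indices are i = 4, i = 3, i = 2, i = 1, i = 0.
Intersections between consecutive envelope lines give the roots: for adjacent envelope indices i < j the intersection is x = (a_i − a_j) / (j − i). Reading off the sorted break points: {-6, -4, -3, 8}.
Verification: at each break x_0, at least two indices attain the minimum of min_i(a_i + i · x_0).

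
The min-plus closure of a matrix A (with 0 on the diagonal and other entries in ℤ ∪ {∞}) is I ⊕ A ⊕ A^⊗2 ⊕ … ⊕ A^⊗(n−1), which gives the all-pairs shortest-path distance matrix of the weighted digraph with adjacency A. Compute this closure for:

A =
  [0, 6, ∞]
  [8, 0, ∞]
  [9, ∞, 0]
Closure =
  [0, 6, ∞]
  [8, 0, ∞]
  [9, 15, 0]

This is the Floyd-Warshall all-pairs shortest-path computation. For each intermediate vertex k = 0, 1, …, 2, update dist[i][j] ← min(dist[i][j], dist[i][k] + dist[k][j]). The final matrix gives, for each (i, j), the minimum total weight of any directed path from i to j (possibly empty when i = j).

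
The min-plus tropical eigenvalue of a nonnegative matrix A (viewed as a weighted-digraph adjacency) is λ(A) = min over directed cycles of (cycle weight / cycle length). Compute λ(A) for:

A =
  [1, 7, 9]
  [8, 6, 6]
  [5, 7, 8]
λ(A) = 1

Enumerate directed cycles and compute their means (weight / length). Sample:
  cycle 0 → 0: weight = 1, length = 1, mean = 1/1 ≈ 1.000
  cycle 1 → 1: weight = 6, length = 1, mean = 6/1 ≈ 6.000
  cycle 2 → 2: weight = 8, length = 1, mean = 8/1 ≈ 8.000
  cycle 0 → 1 → 0: weight = 15, length = 2, mean = 15/2 ≈ 7.500
  cycle 0 → 2 → 0: weight = 14, length = 2, mean = 14/2 ≈ 7.000
  cycle 1 → 0 → 1: weight = 15, length = 2, mean = 15/2 ≈ 7.500
Minimum mean = 1.000, attained e.g. along the cycle 0 → 0 with weight 1 and length 1. So λ(A) = 1/1 = 1.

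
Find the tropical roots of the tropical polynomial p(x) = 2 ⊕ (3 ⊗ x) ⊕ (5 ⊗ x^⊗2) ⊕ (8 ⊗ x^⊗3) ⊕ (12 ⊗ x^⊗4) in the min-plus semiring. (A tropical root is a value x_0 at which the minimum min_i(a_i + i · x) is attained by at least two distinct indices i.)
Roots: {-4, -3, -2, -1}

Each tropical root is a break point of the lower envelope of the lines y = a_i + i · x (there are 5 lines, with slopes 0, 1, ..., 4). Only the lines that attain the minimum somewhere contribute to roots; other lines are dominated. Here the surviving (envelope) indices are i = 4, i = 3, i = 2, i = 1, i = 0.
Intersections between consecutive envelope lines give the roots: for adjacent envelope indices i < j the intersection is x = (a_i − a_j) / (j − i). Reading off the sorted break points: {-4, -3, -2, -1}.
Verification: at each break x_0, at least two indices attain the minimum of min_i(a_i + i · x_0).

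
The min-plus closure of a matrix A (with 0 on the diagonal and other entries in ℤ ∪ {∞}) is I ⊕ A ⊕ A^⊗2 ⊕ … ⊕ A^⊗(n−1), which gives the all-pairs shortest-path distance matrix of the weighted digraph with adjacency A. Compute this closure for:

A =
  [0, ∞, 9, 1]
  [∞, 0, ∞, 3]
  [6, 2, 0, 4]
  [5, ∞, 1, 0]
Closure =
  [0, 4, 2, 1]
  [8, 0, 4, 3]
  [6, 2, 0, 4]
  [5, 3, 1, 0]

This is the Floyd-Warshall all-pairs shortest-path computation. For each intermediate vertex k = 0, 1, …, 3, update dist[i][j] ← min(dist[i][j], dist[i][k] + dist[k][j]). The final matrix gives, for each (i, j), the minimum total weight of any directed path from i to j (possibly empty when i = j).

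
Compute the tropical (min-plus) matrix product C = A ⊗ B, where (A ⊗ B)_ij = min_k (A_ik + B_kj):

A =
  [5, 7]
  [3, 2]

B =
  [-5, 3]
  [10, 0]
A ⊗ B =
  [0, 7]
  [-2, 2]

Apply the min-plus product entry-by-entry:
  C[0][0] = min over k of (A[0][0] + B[0][0] = 5 + -5 = 0, A[0][1] + B[1][0] = 7 + 10 = 17) = 0 (attained at k = 0)
  C[0][1] = min over k of (A[0][0] + B[0][1] = 5 + 3 = 8, A[0][1] + B[1][1] = 7 + 0 = 7) = 7 (attained at k = 1)
  C[1][0] = min over k of (A[1][0] + B[0][0] = 3 + -5 = -2, A[1][1] + B[1][0] = 2 + 10 = 12) = -2 (attained at k = 0)
  C[1][1] = min over k of (A[1][0] + B[0][1] = 3 + 3 = 6, A[1][1] + B[1][1] = 2 + 0 = 2) = 2 (attained at k = 1)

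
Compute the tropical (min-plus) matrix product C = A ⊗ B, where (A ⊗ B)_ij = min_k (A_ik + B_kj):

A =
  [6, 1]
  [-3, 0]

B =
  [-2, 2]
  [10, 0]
A ⊗ B =
  [4, 1]
  [-5, -1]

Apply the min-plus product entry-by-entry:
  C[0][0] = min over k of (A[0][0] + B[0][0] = 6 + -2 = 4, A[0][1] + B[1][0] = 1 + 10 = 11) = 4 (attained at k = 0)
  C[0][1] = min over k of (A[0][0] + B[0][1] = 6 + 2 = 8, A[0][1] + B[1][1] = 1 + 0 = 1) = 1 (attained at k = 1)
  C[1][0] = min over k of (A[1][0] + B[0][0] = -3 + -2 = -5, A[1][1] + B[1][0] = 0 + 10 = 10) = -5 (attained at k = 0)
  C[1][1] = min over k of (A[1][0] + B[0][1] = -3 + 2 = -1, A[1][1] + B[1][1] = 0 + 0 = 0) = -1 (attained at k = 0)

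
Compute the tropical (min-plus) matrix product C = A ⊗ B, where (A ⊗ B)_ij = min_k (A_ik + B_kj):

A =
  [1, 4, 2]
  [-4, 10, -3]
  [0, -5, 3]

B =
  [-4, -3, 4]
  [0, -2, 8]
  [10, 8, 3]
A ⊗ B =
  [-3, -2, 5]
  [-8, -7, 0]
  [-5, -7, 3]

Apply the min-plus product entry-by-entry:
  C[0][0] = min over k of (A[0][0] + B[0][0] = 1 + -4 = -3, A[0][1] + B[1][0] = 4 + 0 = 4, A[0][2] + B[2][0] = 2 + 10 = 12) = -3 (attained at k = 0)
  C[0][1] = min over k of (A[0][0] + B[0][1] = 1 + -3 = -2, A[0][1] + B[1][1] = 4 + -2 = 2, A[0][2] + B[2][1] = 2 + 8 = 10) = -2 (attained at k = 0)
  C[0][2] = min over k of (A[0][0] + B[0][2] = 1 + 4 = 5, A[0][1] + B[1][2] = 4 + 8 = 12, A[0][2] + B[2][2] = 2 + 3 = 5) = 5 (attained at k = 0)
  C[1][0] = min over k of (A[1][0] + B[0][0] = -4 + -4 = -8, A[1][1] + B[1][0] = 10 + 0 = 10, A[1][2] + B[2][0] = -3 + 10 = 7) = -8 (attained at k = 0)
  C[1][1] = min over k of (A[1][0] + B[0][1] = -4 + -3 = -7, A[1][1] + B[1][1] = 10 + -2 = 8, A[1][2] + B[2][1] = -3 + 8 = 5) = -7 (attained at k = 0)
  C[1][2] = min over k of (A[1][0] + B[0][2] = -4 + 4 = 0, A[1][1] + B[1][2] = 10 + 8 = 18, A[1][2] + B[2][2] = -3 + 3 = 0) = 0 (attained at k = 0)
  C[2][0] = min over k of (A[2][0] + B[0][0] = 0 + -4 = -4, A[2][1] + B[1][0] = -5 + 0 = -5, A[2][2] + B[2][0] = 3 + 10 = 13) = -5 (attained at k = 1)
  C[2][1] = min over k of (A[2][0] + B[0][1] = 0 + -3 = -3, A[2][1] + B[1][1] = -5 + -2 = -7, A[2][2] + B[2][1] = 3 + 8 = 11) = -7 (attained at k = 1)
  C[2][2] = min over k of (A[2][0] + B[0][2] = 0 + 4 = 4, A[2][1] + B[1][2] = -5 + 8 = 3, A[2][2] + B[2][2] = 3 + 3 = 6) = 3 (attained at k = 1)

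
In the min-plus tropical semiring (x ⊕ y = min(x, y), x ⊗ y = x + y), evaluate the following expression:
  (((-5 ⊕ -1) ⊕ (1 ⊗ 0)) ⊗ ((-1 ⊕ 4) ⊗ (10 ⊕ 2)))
(((-5 ⊕ -1) ⊕ (1 ⊗ 0)) ⊗ ((-1 ⊕ 4) ⊗ (10 ⊕ 2))) = -4

Expand innermost to outermost. Recall ⊕ takes the minimum of its arguments and ⊗ takes their sum. Working out the expression (((-5 ⊕ -1) ⊕ (1 ⊗ 0)) ⊗ ((-1 ⊕ 4) ⊗ (10 ⊕ 2))) gives -4.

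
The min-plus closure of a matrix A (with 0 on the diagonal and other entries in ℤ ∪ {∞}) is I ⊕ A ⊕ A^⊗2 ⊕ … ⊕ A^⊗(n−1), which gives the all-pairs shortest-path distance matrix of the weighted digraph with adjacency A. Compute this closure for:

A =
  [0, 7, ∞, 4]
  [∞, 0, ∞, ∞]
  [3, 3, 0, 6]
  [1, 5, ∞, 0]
Closure =
  [0, 7, ∞, 4]
  [∞, 0, ∞, ∞]
  [3, 3, 0, 6]
  [1, 5, ∞, 0]

This is the Floyd-Warshall all-pairs shortest-path computation. For each intermediate vertex k = 0, 1, …, 3, update dist[i][j] ← min(dist[i][j], dist[i][k] + dist[k][j]). The final matrix gives, for each (i, j), the minimum total weight of any directed path from i to j (possibly empty when i = j).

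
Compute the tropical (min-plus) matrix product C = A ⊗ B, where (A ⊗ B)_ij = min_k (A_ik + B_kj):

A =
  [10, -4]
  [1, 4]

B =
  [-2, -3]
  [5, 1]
A ⊗ B =
  [1, -3]
  [-1, -2]

Apply the min-plus product entry-by-entry:
  C[0][0] = min over k of (A[0][0] + B[0][0] = 10 + -2 = 8, A[0][1] + B[1][0] = -4 + 5 = 1) = 1 (attained at k = 1)
  C[0][1] = min over k of (A[0][0] + B[0][1] = 10 + -3 = 7, A[0][1] + B[1][1] = -4 + 1 = -3) = -3 (attained at k = 1)
  C[1][0] = min over k of (A[1][0] + B[0][0] = 1 + -2 = -1, A[1][1] + B[1][0] = 4 + 5 = 9) = -1 (attained at k = 0)
  C[1][1] = min over k of (A[1][0] + B[0][1] = 1 + -3 = -2, A[1][1] + B[1][1] = 4 + 1 = 5) = -2 (attained at k = 0)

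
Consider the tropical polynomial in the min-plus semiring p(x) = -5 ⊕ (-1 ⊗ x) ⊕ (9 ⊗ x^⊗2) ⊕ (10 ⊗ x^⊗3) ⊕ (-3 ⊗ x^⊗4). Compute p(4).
p(4) = -5

A tropical monomial a ⊗ x^⊗i evaluates to a + i · x. Evaluating each term at x = 4:
  Term 0 contributes -5 + 0 · 4 = -5
  Term 1 contributes -1 + 1 · 4 = 3
  Term 2 contributes 9 + 2 · 4 = 17
  Term 3 contributes 10 + 3 · 4 = 22
  Term 4 contributes -3 + 4 · 4 = 13
p(4) = ⊕ of these = min[-5, 3, 17, 22, 13] = -5.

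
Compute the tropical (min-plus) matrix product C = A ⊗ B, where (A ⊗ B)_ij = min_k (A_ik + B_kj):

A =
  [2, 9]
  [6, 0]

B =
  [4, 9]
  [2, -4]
A ⊗ B =
  [6, 5]
  [2, -4]

Apply the min-plus product entry-by-entry:
  C[0][0] = min over k of (A[0][0] + B[0][0] = 2 + 4 = 6, A[0][1] + B[1][0] = 9 + 2 = 11) = 6 (attained at k = 0)
  C[0][1] = min over k of (A[0][0] + B[0][1] = 2 + 9 = 11, A[0][1] + B[1][1] = 9 + -4 = 5) = 5 (attained at k = 1)
  C[1][0] = min over k of (A[1][0] + B[0][0] = 6 + 4 = 10, A[1][1] + B[1][0] = 0 + 2 = 2) = 2 (attained at k = 1)
  C[1][1] = min over k of (A[1][0] + B[0][1] = 6 + 9 = 15, A[1][1] + B[1][1] = 0 + -4 = -4) = -4 (attained at k = 1)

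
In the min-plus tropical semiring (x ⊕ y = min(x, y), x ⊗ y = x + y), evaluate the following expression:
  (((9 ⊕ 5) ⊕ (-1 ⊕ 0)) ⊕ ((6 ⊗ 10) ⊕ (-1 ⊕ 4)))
(((9 ⊕ 5) ⊕ (-1 ⊕ 0)) ⊕ ((6 ⊗ 10) ⊕ (-1 ⊕ 4))) = -1

Expand innermost to outermost. Recall ⊕ takes the minimum of its arguments and ⊗ takes their sum. Working out the expression (((9 ⊕ 5) ⊕ (-1 ⊕ 0)) ⊕ ((6 ⊗ 10) ⊕ (-1 ⊕ 4))) gives -1.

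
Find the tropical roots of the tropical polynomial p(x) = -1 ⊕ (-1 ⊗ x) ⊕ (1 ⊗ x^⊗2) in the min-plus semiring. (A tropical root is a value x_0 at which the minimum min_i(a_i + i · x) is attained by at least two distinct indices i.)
Roots: {-2, 0}

Each tropical root is a break point of the lower envelope of the lines y = a_i + i · x (there are 3 lines, with slopes 0, 1, ..., 2). Only the lines that attain the minimum somewhere contribute to roots; other lines are dominated. Here the surviving (envelope) indices are i = 2, i = 1, i = 0.
Intersections between consecutive envelope lines give the roots: for adjacent envelope indices i < j the intersection is x = (a_i − a_j) / (j − i). Reading off the sorted break points: {-2, 0}.
Verification: at each break x_0, at least two indices attain the minimum of min_i(a_i + i · x_0).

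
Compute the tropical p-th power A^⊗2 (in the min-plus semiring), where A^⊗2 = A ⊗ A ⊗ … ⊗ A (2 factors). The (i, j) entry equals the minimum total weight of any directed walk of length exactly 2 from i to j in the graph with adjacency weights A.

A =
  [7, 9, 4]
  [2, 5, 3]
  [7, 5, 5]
A^⊗2 =
  [11, 9, 9]
  [7, 8, 6]
  [7, 10, 8]

Each entry (A^⊗2)_ij equals the minimum over all length-2 walks i = v_0 → v_1 → … → v_2 = j of Σ_t A[v_t][v_{t+1}]. For example, for (i, j) = (0, 2) we minimise over 3 possible intermediate vertex sequences; the minimum is 9, attained along the walk 0 → 2 → 2.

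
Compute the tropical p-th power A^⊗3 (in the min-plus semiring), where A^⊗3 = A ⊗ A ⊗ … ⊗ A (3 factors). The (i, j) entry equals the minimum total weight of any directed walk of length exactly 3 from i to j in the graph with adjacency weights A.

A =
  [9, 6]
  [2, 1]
A^⊗3 =
  [9, 8]
  [4, 3]

Each entry (A^⊗3)_ij equals the minimum over all length-3 walks i = v_0 → v_1 → … → v_3 = j of Σ_t A[v_t][v_{t+1}]. For example, for (i, j) = (0, 1) we minimise over 4 possible intermediate vertex sequences; the minimum is 8, attained along the walk 0 → 1 → 1 → 1.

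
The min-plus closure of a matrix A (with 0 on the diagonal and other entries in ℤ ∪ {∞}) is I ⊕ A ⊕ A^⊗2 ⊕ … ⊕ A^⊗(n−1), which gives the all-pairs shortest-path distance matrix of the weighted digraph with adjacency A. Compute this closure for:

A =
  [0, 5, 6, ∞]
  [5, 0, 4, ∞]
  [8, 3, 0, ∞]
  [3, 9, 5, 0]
Closure =
  [0, 5, 6, ∞]
  [5, 0, 4, ∞]
  [8, 3, 0, ∞]
  [3, 8, 5, 0]

This is the Floyd-Warshall all-pairs shortest-path computation. For each intermediate vertex k = 0, 1, …, 3, update dist[i][j] ← min(dist[i][j], dist[i][k] + dist[k][j]). The final matrix gives, for each (i, j), the minimum total weight of any directed path from i to j (possibly empty when i = j).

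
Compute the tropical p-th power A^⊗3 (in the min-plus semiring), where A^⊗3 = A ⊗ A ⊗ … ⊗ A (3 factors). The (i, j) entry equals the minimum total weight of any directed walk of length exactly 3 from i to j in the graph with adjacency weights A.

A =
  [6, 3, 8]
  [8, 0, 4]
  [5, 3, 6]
A^⊗3 =
  [11, 3, 7]
  [8, 0, 4]
  [11, 3, 7]

Each entry (A^⊗3)_ij equals the minimum over all length-3 walks i = v_0 → v_1 → … → v_3 = j of Σ_t A[v_t][v_{t+1}]. For example, for (i, j) = (0, 2) we minimise over 9 possible intermediate vertex sequences; the minimum is 7, attained along the walk 0 → 1 → 1 → 2.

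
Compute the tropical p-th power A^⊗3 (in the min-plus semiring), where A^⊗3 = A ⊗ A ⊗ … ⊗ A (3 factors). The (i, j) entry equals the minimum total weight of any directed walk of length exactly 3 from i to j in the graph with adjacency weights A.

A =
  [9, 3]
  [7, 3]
A^⊗3 =
  [13, 9]
  [13, 9]

Each entry (A^⊗3)_ij equals the minimum over all length-3 walks i = v_0 → v_1 → … → v_3 = j of Σ_t A[v_t][v_{t+1}]. For example, for (i, j) = (0, 1) we minimise over 4 possible intermediate vertex sequences; the minimum is 9, attained along the walk 0 → 1 → 1 → 1.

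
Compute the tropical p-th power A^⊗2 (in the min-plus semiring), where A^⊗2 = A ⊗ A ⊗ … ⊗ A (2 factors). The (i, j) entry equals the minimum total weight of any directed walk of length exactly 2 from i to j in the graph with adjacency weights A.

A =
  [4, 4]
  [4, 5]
A^⊗2 =
  [8, 8]
  [8, 8]

Each entry (A^⊗2)_ij equals the minimum over all length-2 walks i = v_0 → v_1 → … → v_2 = j of Σ_t A[v_t][v_{t+1}]. For example, for (i, j) = (0, 1) we minimise over 2 possible intermediate vertex sequences; the minimum is 8, attained along the walk 0 → 0 → 1.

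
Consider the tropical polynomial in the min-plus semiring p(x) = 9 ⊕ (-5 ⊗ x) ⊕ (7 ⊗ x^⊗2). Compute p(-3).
p(-3) = -8

A tropical monomial a ⊗ x^⊗i evaluates to a + i · x. Evaluating each term at x = -3:
  Term 0 contributes 9 + 0 · -3 = 9
  Term 1 contributes -5 + 1 · -3 = -8
  Term 2 contributes 7 + 2 · -3 = 1
p(-3) = ⊕ of these = min[9, -8, 1] = -8.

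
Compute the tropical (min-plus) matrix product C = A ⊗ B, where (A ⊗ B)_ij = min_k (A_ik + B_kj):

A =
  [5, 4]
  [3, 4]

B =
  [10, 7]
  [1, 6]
A ⊗ B =
  [5, 10]
  [5, 10]

Apply the min-plus product entry-by-entry:
  C[0][0] = min over k of (A[0][0] + B[0][0] = 5 + 10 = 15, A[0][1] + B[1][0] = 4 + 1 = 5) = 5 (attained at k = 1)
  C[0][1] = min over k of (A[0][0] + B[0][1] = 5 + 7 = 12, A[0][1] + B[1][1] = 4 + 6 = 10) = 10 (attained at k = 1)
  C[1][0] = min over k of (A[1][0] + B[0][0] = 3 + 10 = 13, A[1][1] + B[1][0] = 4 + 1 = 5) = 5 (attained at k = 1)
  C[1][1] = min over k of (A[1][0] + B[0][1] = 3 + 7 = 10, A[1][1] + B[1][1] = 4 + 6 = 10) = 10 (attained at k = 0)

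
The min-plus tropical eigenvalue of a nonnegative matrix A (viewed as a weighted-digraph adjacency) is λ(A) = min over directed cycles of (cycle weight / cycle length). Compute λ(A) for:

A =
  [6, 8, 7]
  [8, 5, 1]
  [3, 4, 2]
λ(A) = 2

Enumerate directed cycles and compute their means (weight / length). Sample:
  cycle 0 → 0: weight = 6, length = 1, mean = 6/1 ≈ 6.000
  cycle 1 → 1: weight = 5, length = 1, mean = 5/1 ≈ 5.000
  cycle 2 → 2: weight = 2, length = 1, mean = 2/1 ≈ 2.000
  cycle 0 → 1 → 0: weight = 16, length = 2, mean = 16/2 ≈ 8.000
  cycle 0 → 2 → 0: weight = 10, length = 2, mean = 10/2 ≈ 5.000
  cycle 1 → 0 → 1: weight = 16, length = 2, mean = 16/2 ≈ 8.000
Minimum mean = 2.000, attained e.g. along the cycle 2 → 2 with weight 2 and length 1. So λ(A) = 2/1 = 2.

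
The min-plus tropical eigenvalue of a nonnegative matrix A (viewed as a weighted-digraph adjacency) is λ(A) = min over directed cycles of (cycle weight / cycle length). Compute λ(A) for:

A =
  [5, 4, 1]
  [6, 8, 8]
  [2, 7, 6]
λ(A) = 3/2

Enumerate directed cycles and compute their means (weight / length). Sample:
  cycle 0 → 0: weight = 5, length = 1, mean = 5/1 ≈ 5.000
  cycle 1 → 1: weight = 8, length = 1, mean = 8/1 ≈ 8.000
  cycle 2 → 2: weight = 6, length = 1, mean = 6/1 ≈ 6.000
  cycle 0 → 1 → 0: weight = 10, length = 2, mean = 10/2 ≈ 5.000
  cycle 0 → 2 → 0: weight = 3, length = 2, mean = 3/2 ≈ 1.500
  cycle 1 → 0 → 1: weight = 10, length = 2, mean = 10/2 ≈ 5.000
Minimum mean = 1.500, attained e.g. along the cycle 0 → 2 → 0 with weight 3 and length 2. So λ(A) = 3/2 = 3/2.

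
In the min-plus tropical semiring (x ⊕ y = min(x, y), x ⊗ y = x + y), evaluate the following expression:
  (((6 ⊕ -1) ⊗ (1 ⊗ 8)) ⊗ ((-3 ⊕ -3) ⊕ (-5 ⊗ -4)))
(((6 ⊕ -1) ⊗ (1 ⊗ 8)) ⊗ ((-3 ⊕ -3) ⊕ (-5 ⊗ -4))) = -1

Expand innermost to outermost. Recall ⊕ takes the minimum of its arguments and ⊗ takes their sum. Working out the expression (((6 ⊕ -1) ⊗ (1 ⊗ 8)) ⊗ ((-3 ⊕ -3) ⊕ (-5 ⊗ -4))) gives -1.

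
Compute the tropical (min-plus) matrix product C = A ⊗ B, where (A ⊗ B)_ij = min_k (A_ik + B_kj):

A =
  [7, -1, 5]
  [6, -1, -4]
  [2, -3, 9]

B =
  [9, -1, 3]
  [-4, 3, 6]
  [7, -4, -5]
A ⊗ B =
  [-5, 1, 0]
  [-5, -8, -9]
  [-7, 0, 3]

Apply the min-plus product entry-by-entry:
  C[0][0] = min over k of (A[0][0] + B[0][0] = 7 + 9 = 16, A[0][1] + B[1][0] = -1 + -4 = -5, A[0][2] + B[2][0] = 5 + 7 = 12) = -5 (attained at k = 1)
  C[0][1] = min over k of (A[0][0] + B[0][1] = 7 + -1 = 6, A[0][1] + B[1][1] = -1 + 3 = 2, A[0][2] + B[2][1] = 5 + -4 = 1) = 1 (attained at k = 2)
  C[0][2] = min over k of (A[0][0] + B[0][2] = 7 + 3 = 10, A[0][1] + B[1][2] = -1 + 6 = 5, A[0][2] + B[2][2] = 5 + -5 = 0) = 0 (attained at k = 2)
  C[1][0] = min over k of (A[1][0] + B[0][0] = 6 + 9 = 15, A[1][1] + B[1][0] = -1 + -4 = -5, A[1][2] + B[2][0] = -4 + 7 = 3) = -5 (attained at k = 1)
  C[1][1] = min over k of (A[1][0] + B[0][1] = 6 + -1 = 5, A[1][1] + B[1][1] = -1 + 3 = 2, A[1][2] + B[2][1] = -4 + -4 = -8) = -8 (attained at k = 2)
  C[1][2] = min over k of (A[1][0] + B[0][2] = 6 + 3 = 9, A[1][1] + B[1][2] = -1 + 6 = 5, A[1][2] + B[2][2] = -4 + -5 = -9) = -9 (attained at k = 2)
  C[2][0] = min over k of (A[2][0] + B[0][0] = 2 + 9 = 11, A[2][1] + B[1][0] = -3 + -4 = -7, A[2][2] + B[2][0] = 9 + 7 = 16) = -7 (attained at k = 1)
  C[2][1] = min over k of (A[2][0] + B[0][1] = 2 + -1 = 1, A[2][1] + B[1][1] = -3 + 3 = 0, A[2][2] + B[2][1] = 9 + -4 = 5) = 0 (attained at k = 1)
  C[2][2] = min over k of (A[2][0] + B[0][2] = 2 + 3 = 5, A[2][1] + B[1][2] = -3 + 6 = 3, A[2][2] + B[2][2] = 9 + -5 = 4) = 3 (attained at k = 1)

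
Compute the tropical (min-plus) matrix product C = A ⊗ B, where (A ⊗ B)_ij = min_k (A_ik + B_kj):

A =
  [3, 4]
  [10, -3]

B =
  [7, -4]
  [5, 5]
A ⊗ B =
  [9, -1]
  [2, 2]

Apply the min-plus product entry-by-entry:
  C[0][0] = min over k of (A[0][0] + B[0][0] = 3 + 7 = 10, A[0][1] + B[1][0] = 4 + 5 = 9) = 9 (attained at k = 1)
  C[0][1] = min over k of (A[0][0] + B[0][1] = 3 + -4 = -1, A[0][1] + B[1][1] = 4 + 5 = 9) = -1 (attained at k = 0)
  C[1][0] = min over k of (A[1][0] + B[0][0] = 10 + 7 = 17, A[1][1] + B[1][0] = -3 + 5 = 2) = 2 (attained at k = 1)
  C[1][1] = min over k of (A[1][0] + B[0][1] = 10 + -4 = 6, A[1][1] + B[1][1] = -3 + 5 = 2) = 2 (attained at k = 1)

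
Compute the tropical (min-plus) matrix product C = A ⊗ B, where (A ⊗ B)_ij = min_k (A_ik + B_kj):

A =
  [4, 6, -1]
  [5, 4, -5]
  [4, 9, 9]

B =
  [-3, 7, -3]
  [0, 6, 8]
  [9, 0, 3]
A ⊗ B =
  [1, -1, 1]
  [2, -5, -2]
  [1, 9, 1]

Apply the min-plus product entry-by-entry:
  C[0][0] = min over k of (A[0][0] + B[0][0] = 4 + -3 = 1, A[0][1] + B[1][0] = 6 + 0 = 6, A[0][2] + B[2][0] = -1 + 9 = 8) = 1 (attained at k = 0)
  C[0][1] = min over k of (A[0][0] + B[0][1] = 4 + 7 = 11, A[0][1] + B[1][1] = 6 + 6 = 12, A[0][2] + B[2][1] = -1 + 0 = -1) = -1 (attained at k = 2)
  C[0][2] = min over k of (A[0][0] + B[0][2] = 4 + -3 = 1, A[0][1] + B[1][2] = 6 + 8 = 14, A[0][2] + B[2][2] = -1 + 3 = 2) = 1 (attained at k = 0)
  C[1][0] = min over k of (A[1][0] + B[0][0] = 5 + -3 = 2, A[1][1] + B[1][0] = 4 + 0 = 4, A[1][2] + B[2][0] = -5 + 9 = 4) = 2 (attained at k = 0)
  C[1][1] = min over k of (A[1][0] + B[0][1] = 5 + 7 = 12, A[1][1] + B[1][1] = 4 + 6 = 10, A[1][2] + B[2][1] = -5 + 0 = -5) = -5 (attained at k = 2)
  C[1][2] = min over k of (A[1][0] + B[0][2] = 5 + -3 = 2, A[1][1] + B[1][2] = 4 + 8 = 12, A[1][2] + B[2][2] = -5 + 3 = -2) = -2 (attained at k = 2)
  C[2][0] = min over k of (A[2][0] + B[0][0] = 4 + -3 = 1, A[2][1] + B[1][0] = 9 + 0 = 9, A[2][2] + B[2][0] = 9 + 9 = 18) = 1 (attained at k = 0)
  C[2][1] = min over k of (A[2][0] + B[0][1] = 4 + 7 = 11, A[2][1] + B[1][1] = 9 + 6 = 15, A[2][2] + B[2][1] = 9 + 0 = 9) = 9 (attained at k = 2)
  C[2][2] = min over k of (A[2][0] + B[0][2] = 4 + -3 = 1, A[2][1] + B[1][2] = 9 + 8 = 17, A[2][2] + B[2][2] = 9 + 3 = 12) = 1 (attained at k = 0)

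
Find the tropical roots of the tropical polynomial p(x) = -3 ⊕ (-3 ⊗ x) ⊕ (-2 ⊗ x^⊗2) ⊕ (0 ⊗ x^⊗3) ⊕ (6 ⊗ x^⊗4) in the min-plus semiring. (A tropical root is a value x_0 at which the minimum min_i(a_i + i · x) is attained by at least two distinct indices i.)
Roots: {-6, -2, -1, 0}

Each tropical root is a break point of the lower envelope of the lines y = a_i + i · x (there are 5 lines, with slopes 0, 1, ..., 4). Only the lines that attain the minimum somewhere contribute to roots; other lines are dominated. Here the surviving (envelope) indices are i = 4, i = 3, i = 2, i = 1, i = 0.
Intersections between consecutive envelope lines give the roots: for adjacent envelope indices i < j the intersection is x = (a_i − a_j) / (j − i). Reading off the sorted break points: {-6, -2, -1, 0}.
Verification: at each break x_0, at least two indices attain the minimum of min_i(a_i + i · x_0).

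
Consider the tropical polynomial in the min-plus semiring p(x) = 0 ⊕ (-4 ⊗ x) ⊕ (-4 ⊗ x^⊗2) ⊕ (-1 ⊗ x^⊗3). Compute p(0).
p(0) = -4

A tropical monomial a ⊗ x^⊗i evaluates to a + i · x. Evaluating each term at x = 0:
  Term 0 contributes 0 + 0 · 0 = 0
  Term 1 contributes -4 + 1 · 0 = -4
  Term 2 contributes -4 + 2 · 0 = -4
  Term 3 contributes -1 + 3 · 0 = -1
p(0) = ⊕ of these = min[0, -4, -4, -1] = -4.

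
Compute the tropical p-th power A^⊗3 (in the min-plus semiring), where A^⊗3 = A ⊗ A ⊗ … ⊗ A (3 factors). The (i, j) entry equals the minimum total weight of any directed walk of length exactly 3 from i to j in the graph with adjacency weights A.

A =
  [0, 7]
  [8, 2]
A^⊗3 =
  [0, 7]
  [8, 6]

Each entry (A^⊗3)_ij equals the minimum over all length-3 walks i = v_0 → v_1 → … → v_3 = j of Σ_t A[v_t][v_{t+1}]. For example, for (i, j) = (0, 1) we minimise over 4 possible intermediate vertex sequences; the minimum is 7, attained along the walk 0 → 0 → 0 → 1.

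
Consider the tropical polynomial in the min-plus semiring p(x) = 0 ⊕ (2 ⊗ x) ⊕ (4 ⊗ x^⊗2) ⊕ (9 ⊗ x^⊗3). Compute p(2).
p(2) = 0

A tropical monomial a ⊗ x^⊗i evaluates to a + i · x. Evaluating each term at x = 2:
  Term 0 contributes 0 + 0 · 2 = 0
  Term 1 contributes 2 + 1 · 2 = 4
  Term 2 contributes 4 + 2 · 2 = 8
  Term 3 contributes 9 + 3 · 2 = 15
p(2) = ⊕ of these = min[0, 4, 8, 15] = 0.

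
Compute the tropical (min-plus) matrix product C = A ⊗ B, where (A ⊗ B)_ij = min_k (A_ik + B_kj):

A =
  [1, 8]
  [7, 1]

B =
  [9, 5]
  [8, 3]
A ⊗ B =
  [10, 6]
  [9, 4]

Apply the min-plus product entry-by-entry:
  C[0][0] = min over k of (A[0][0] + B[0][0] = 1 + 9 = 10, A[0][1] + B[1][0] = 8 + 8 = 16) = 10 (attained at k = 0)
  C[0][1] = min over k of (A[0][0] + B[0][1] = 1 + 5 = 6, A[0][1] + B[1][1] = 8 + 3 = 11) = 6 (attained at k = 0)
  C[1][0] = min over k of (A[1][0] + B[0][0] = 7 + 9 = 16, A[1][1] + B[1][0] = 1 + 8 = 9) = 9 (attained at k = 1)
  C[1][1] = min over k of (A[1][0] + B[0][1] = 7 + 5 = 12, A[1][1] + B[1][1] = 1 + 3 = 4) = 4 (attained at k = 1)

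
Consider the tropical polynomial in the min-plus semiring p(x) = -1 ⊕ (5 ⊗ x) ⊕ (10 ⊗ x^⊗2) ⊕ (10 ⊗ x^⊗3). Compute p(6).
p(6) = -1

A tropical monomial a ⊗ x^⊗i evaluates to a + i · x. Evaluating each term at x = 6:
  Term 0 contributes -1 + 0 · 6 = -1
  Term 1 contributes 5 + 1 · 6 = 11
  Term 2 contributes 10 + 2 · 6 = 22
  Term 3 contributes 10 + 3 · 6 = 28
p(6) = ⊕ of these = min[-1, 11, 22, 28] = -1.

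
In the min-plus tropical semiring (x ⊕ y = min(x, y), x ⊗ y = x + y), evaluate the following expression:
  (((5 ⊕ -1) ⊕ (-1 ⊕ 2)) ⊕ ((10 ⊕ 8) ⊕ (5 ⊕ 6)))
(((5 ⊕ -1) ⊕ (-1 ⊕ 2)) ⊕ ((10 ⊕ 8) ⊕ (5 ⊕ 6))) = -1

Expand innermost to outermost. Recall ⊕ takes the minimum of its arguments and ⊗ takes their sum. Working out the expression (((5 ⊕ -1) ⊕ (-1 ⊕ 2)) ⊕ ((10 ⊕ 8) ⊕ (5 ⊕ 6))) gives -1.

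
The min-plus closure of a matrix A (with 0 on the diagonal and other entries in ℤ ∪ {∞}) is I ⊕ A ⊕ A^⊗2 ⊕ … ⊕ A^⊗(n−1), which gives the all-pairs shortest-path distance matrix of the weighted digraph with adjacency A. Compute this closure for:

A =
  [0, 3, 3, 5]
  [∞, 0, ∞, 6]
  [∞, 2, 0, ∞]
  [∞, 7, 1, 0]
Closure =
  [0, 3, 3, 5]
  [∞, 0, 7, 6]
  [∞, 2, 0, 8]
  [∞, 3, 1, 0]

This is the Floyd-Warshall all-pairs shortest-path computation. For each intermediate vertex k = 0, 1, …, 3, update dist[i][j] ← min(dist[i][j], dist[i][k] + dist[k][j]). The final matrix gives, for each (i, j), the minimum total weight of any directed path from i to j (possibly empty when i = j).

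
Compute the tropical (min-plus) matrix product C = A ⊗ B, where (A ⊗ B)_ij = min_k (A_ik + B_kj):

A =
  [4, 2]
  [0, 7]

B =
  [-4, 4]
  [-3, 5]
A ⊗ B =
  [-1, 7]
  [-4, 4]

Apply the min-plus product entry-by-entry:
  C[0][0] = min over k of (A[0][0] + B[0][0] = 4 + -4 = 0, A[0][1] + B[1][0] = 2 + -3 = -1) = -1 (attained at k = 1)
  C[0][1] = min over k of (A[0][0] + B[0][1] = 4 + 4 = 8, A[0][1] + B[1][1] = 2 + 5 = 7) = 7 (attained at k = 1)
  C[1][0] = min over k of (A[1][0] + B[0][0] = 0 + -4 = -4, A[1][1] + B[1][0] = 7 + -3 = 4) = -4 (attained at k = 0)
  C[1][1] = min over k of (A[1][0] + B[0][1] = 0 + 4 = 4, A[1][1] + B[1][1] = 7 + 5 = 12) = 4 (attained at k = 0)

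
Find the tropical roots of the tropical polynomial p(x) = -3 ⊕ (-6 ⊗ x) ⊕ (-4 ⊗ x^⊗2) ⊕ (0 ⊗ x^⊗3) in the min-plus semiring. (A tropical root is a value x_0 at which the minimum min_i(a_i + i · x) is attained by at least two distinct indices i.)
Roots: {-4, -2, 3}

Each tropical root is a break point of the lower envelope of the lines y = a_i + i · x (there are 4 lines, with slopes 0, 1, ..., 3). Only the lines that attain the minimum somewhere contribute to roots; other lines are dominated. Here the surviving (envelope) indices are i = 3, i = 2, i = 1, i = 0.
Intersections between consecutive envelope lines give the roots: for adjacent envelope indices i < j the intersection is x = (a_i − a_j) / (j − i). Reading off the sorted break points: {-4, -2, 3}.
Verification: at each break x_0, at least two indices attain the minimum of min_i(a_i + i · x_0).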